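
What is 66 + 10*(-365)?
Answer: -3584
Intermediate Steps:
66 + 10*(-365) = 66 - 3650 = -3584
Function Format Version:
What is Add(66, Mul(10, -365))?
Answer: -3584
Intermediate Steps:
Add(66, Mul(10, -365)) = Add(66, -3650) = -3584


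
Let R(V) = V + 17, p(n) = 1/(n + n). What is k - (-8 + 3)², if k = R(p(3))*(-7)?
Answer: -871/6 ≈ -145.17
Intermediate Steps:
p(n) = 1/(2*n)
R(V) = 17 + V
k = -721/6 (k = (17 + (½)/3)*(-7) = (17 + (½)*(⅓))*(-7) = (17 + ⅙)*(-7) = (103/6)*(-7) = -721/6 ≈ -120.17)
k - (-8 + 3)² = -721/6 - (-8 + 3)² = -721/6 - 1*(-5)² = -721/6 - 1*25 = -721/6 - 25 = -871/6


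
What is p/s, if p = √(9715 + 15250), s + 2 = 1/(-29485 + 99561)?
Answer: -70076*√24965/140151 ≈ -79.002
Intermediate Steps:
s = -140151/70076 (s = -2 + 1/(-29485 + 99561) = -2 + 1/70076 = -140151/70076 ≈ -2.0000)
p = √24965 ≈ 158.00
p/s = √24965/(-140151/70076) = √24965*(-70076/140151) = -70076*√24965/140151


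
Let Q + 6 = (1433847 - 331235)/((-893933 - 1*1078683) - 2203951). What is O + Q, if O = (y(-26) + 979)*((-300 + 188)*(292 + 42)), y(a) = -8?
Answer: -151706170966270/4176567 ≈ -3.6323e+7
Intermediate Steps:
Q = -26162014/4176567 (Q = -6 + (1433847 - 331235)/((-893933 - 1*1078683) - 2203951) = -6 + 1102612/((-893933 - 1078683) - 2203951) = -6 + 1102612/(-1972616 - 2203951) = -6 + 1102612/(-4176567) = -6 + 1102612*(-1/4176567) = -6 - 1102612/4176567 = -26162014/4176567 ≈ -6.2640)
O = -36323168 (O = (-8 + 979)*((-300 + 188)*(292 + 42)) = 971*(-112*334) = 971*(-37408) = -36323168)
O + Q = -36323168 - 26162014/4176567 = -151706170966270/4176567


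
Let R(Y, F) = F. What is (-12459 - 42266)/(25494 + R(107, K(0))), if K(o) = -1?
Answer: -54725/25493 ≈ -2.1467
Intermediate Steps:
(-12459 - 42266)/(25494 + R(107, K(0))) = (-12459 - 42266)/(25494 - 1) = -54725/25493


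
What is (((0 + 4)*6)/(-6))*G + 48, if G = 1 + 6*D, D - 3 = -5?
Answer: 92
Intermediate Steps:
D = -2 (D = 3 - 5 = -2)
G = -11 (G = 1 + 6*(-2) = 1 - 12 = -11)
(((0 + 4)*6)/(-6))*G + 48 = (((0 + 4)*6)/(-6))*(-11) + 48 = ((4*6)*(-⅙))*(-11) + 48 = (24*(-⅙))*(-11) + 48 = -4*(-11) + 48 = 44 + 48 = 92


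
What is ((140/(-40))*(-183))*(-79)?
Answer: -101199/2 ≈ -50600.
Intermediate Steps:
((140/(-40))*(-183))*(-79) = ((140*(-1/40))*(-183))*(-79) = -7/2*(-183)*(-79) = (1281/2)*(-79) = -101199/2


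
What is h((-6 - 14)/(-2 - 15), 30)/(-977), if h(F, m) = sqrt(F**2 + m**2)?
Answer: -10*sqrt(2605)/16609 ≈ -0.030730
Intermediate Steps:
h((-6 - 14)/(-2 - 15), 30)/(-977) = sqrt(((-6 - 14)/(-2 - 15))**2 + 30**2)/(-977) = sqrt((-20/(-17))**2 + 900)*(-1/977) = sqrt((-20*(-1/17))**2 + 900)*(-1/977) = sqrt((20/17)**2 + 900)*(-1/977) = sqrt(400/289 + 900)*(-1/977) = sqrt(260500/289)*(-1/977) = (10*sqrt(2605)/17)*(-1/977) = -10*sqrt(2605)/16609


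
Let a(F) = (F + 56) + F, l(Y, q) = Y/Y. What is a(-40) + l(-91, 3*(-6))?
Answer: -23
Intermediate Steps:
l(Y, q) = 1
a(F) = 56 + 2*F (a(F) = (56 + F) + F = 56 + 2*F)
a(-40) + l(-91, 3*(-6)) = (56 + 2*(-40)) + 1 = (56 - 80) + 1 = -24 + 1 = -23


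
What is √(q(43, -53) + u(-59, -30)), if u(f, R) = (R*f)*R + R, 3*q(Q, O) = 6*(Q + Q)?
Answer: I*√52958 ≈ 230.13*I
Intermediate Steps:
q(Q, O) = 4*Q (q(Q, O) = (6*(Q + Q))/3 = (6*(2*Q))/3 = (12*Q)/3 = 4*Q)
u(f, R) = R + f*R² (u(f, R) = f*R² + R = R + f*R²)
√(q(43, -53) + u(-59, -30)) = √(4*43 - 30*(1 - 30*(-59))) = √(172 - 30*(1 + 1770)) = √(172 - 30*1771) = √(172 - 53130) = √(-52958) = I*√52958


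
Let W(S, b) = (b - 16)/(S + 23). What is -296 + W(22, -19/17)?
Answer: -75577/255 ≈ -296.38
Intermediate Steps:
W(S, b) = (-16 + b)/(23 + S)
-296 + W(22, -19/17) = -296 + (-16 - 19/17)/(23 + 22) = -296 + (-16 - 19*1/17)/45 = -296 + (-16 - 19/17)/45 = -296 + (1/45)*(-291/17) = -296 - 97/255 = -75577/255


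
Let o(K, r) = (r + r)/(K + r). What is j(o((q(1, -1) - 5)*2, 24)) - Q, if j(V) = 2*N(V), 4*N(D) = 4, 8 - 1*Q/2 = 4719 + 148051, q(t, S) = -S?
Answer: 305526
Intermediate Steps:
Q = -305524 (Q = 16 - 2*(4719 + 148051) = 16 - 2*152770 = 16 - 305540 = -305524)
N(D) = 1 (N(D) = (¼)*4 = 1)
o(K, r) = 2*r/(K + r) (o(K, r) = (2*r)/(K + r) = 2*r/(K + r))
j(V) = 2 (j(V) = 2*1 = 2)
j(o((q(1, -1) - 5)*2, 24)) - Q = 2 - 1*(-305524) = 2 + 305524 = 305526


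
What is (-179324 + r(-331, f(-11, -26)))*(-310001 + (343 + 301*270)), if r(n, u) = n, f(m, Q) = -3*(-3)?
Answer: 41031046140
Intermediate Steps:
f(m, Q) = 9
(-179324 + r(-331, f(-11, -26)))*(-310001 + (343 + 301*270)) = (-179324 - 331)*(-310001 + (343 + 301*270)) = -179655*(-310001 + (343 + 81270)) = -179655*(-310001 + 81613) = -179655*(-228388) = 41031046140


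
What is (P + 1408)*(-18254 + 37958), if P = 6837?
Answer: 162459480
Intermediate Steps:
(P + 1408)*(-18254 + 37958) = (6837 + 1408)*(-18254 + 37958) = 8245*19704 = 162459480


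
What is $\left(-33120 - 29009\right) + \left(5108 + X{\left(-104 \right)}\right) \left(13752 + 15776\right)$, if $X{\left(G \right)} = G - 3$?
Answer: $147607399$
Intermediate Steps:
$X{\left(G \right)} = -3 + G$ ($X{\left(G \right)} = G - 3 = -3 + G$)
$\left(-33120 - 29009\right) + \left(5108 + X{\left(-104 \right)}\right) \left(13752 + 15776\right) = \left(-33120 - 29009\right) + \left(5108 - 107\right) \left(13752 + 15776\right) = -62129 + \left(5108 - 107\right) 29528 = -62129 + 5001 \cdot 29528 = -62129 + 147669528 = 147607399$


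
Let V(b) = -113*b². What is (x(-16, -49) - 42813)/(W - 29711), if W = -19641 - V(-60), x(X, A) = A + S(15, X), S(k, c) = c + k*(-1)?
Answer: -42893/357448 ≈ -0.12000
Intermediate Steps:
S(k, c) = c - k
x(X, A) = -15 + A + X (x(X, A) = A + (X - 1*15) = A + (X - 15) = A + (-15 + X) = -15 + A + X)
W = 387159 (W = -19641 - (-113)*(-60)² = -19641 - (-113)*3600 = -19641 - 1*(-406800) = -19641 + 406800 = 387159)
(x(-16, -49) - 42813)/(W - 29711) = ((-15 - 49 - 16) - 42813)/(387159 - 29711) = (-80 - 42813)/357448 = -42893*1/357448 = -42893/357448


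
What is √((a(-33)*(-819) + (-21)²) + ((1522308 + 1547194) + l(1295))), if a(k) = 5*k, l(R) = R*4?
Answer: √3210258 ≈ 1791.7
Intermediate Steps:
l(R) = 4*R
√((a(-33)*(-819) + (-21)²) + ((1522308 + 1547194) + l(1295))) = √(((5*(-33))*(-819) + (-21)²) + ((1522308 + 1547194) + 4*1295)) = √((-165*(-819) + 441) + (3069502 + 5180)) = √((135135 + 441) + 3074682) = √(135576 + 3074682) = √3210258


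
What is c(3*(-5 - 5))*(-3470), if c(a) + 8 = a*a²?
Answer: 93717760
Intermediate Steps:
c(a) = -8 + a³ (c(a) = -8 + a*a² = -8 + a³)
c(3*(-5 - 5))*(-3470) = (-8 + (3*(-5 - 5))³)*(-3470) = (-8 + (3*(-10))³)*(-3470) = (-8 + (-30)³)*(-3470) = (-8 - 27000)*(-3470) = -27008*(-3470) = 93717760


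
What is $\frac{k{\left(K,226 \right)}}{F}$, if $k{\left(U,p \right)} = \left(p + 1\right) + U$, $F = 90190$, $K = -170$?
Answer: $\frac{57}{90190} \approx 0.000632$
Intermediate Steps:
$k{\left(U,p \right)} = 1 + U + p$ ($k{\left(U,p \right)} = \left(1 + p\right) + U = 1 + U + p$)
$\frac{k{\left(K,226 \right)}}{F} = \frac{1 - 170 + 226}{90190} = 57 \cdot \frac{1}{90190} = \frac{57}{90190}$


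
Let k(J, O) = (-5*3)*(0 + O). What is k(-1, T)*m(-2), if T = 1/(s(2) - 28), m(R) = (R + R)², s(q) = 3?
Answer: 48/5 ≈ 9.6000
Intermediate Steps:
m(R) = 4*R² (m(R) = (2*R)² = 4*R²)
T = -1/25 (T = 1/(3 - 28) = 1/(-25) = -1/25 ≈ -0.040000)
k(J, O) = -15*O
k(-1, T)*m(-2) = (-15*(-1/25))*(4*(-2)²) = 3*(4*4)/5 = (⅗)*16 = 48/5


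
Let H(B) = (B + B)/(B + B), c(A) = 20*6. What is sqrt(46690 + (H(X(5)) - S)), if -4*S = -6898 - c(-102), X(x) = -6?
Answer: sqrt(179746)/2 ≈ 211.98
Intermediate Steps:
c(A) = 120
H(B) = 1 (H(B) = (2*B)/((2*B)) = (2*B)*(1/(2*B)) = 1)
S = 3509/2 (S = -(-6898 - 1*120)/4 = -(-6898 - 120)/4 = -1/4*(-7018) = 3509/2 ≈ 1754.5)
sqrt(46690 + (H(X(5)) - S)) = sqrt(46690 + (1 - 1*3509/2)) = sqrt(46690 + (1 - 3509/2)) = sqrt(46690 - 3507/2) = sqrt(89873/2) = sqrt(179746)/2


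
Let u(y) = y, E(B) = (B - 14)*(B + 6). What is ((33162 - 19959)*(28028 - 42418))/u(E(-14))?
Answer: -94995585/112 ≈ -8.4818e+5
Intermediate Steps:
E(B) = (-14 + B)*(6 + B)
((33162 - 19959)*(28028 - 42418))/u(E(-14)) = ((33162 - 19959)*(28028 - 42418))/(-84 + (-14)² - 8*(-14)) = (13203*(-14390))/(-84 + 196 + 112) = -189991170/224 = -189991170*1/224 = -94995585/112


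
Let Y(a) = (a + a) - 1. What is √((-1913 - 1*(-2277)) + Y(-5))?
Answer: √353 ≈ 18.788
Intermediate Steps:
Y(a) = -1 + 2*a (Y(a) = 2*a - 1 = -1 + 2*a)
√((-1913 - 1*(-2277)) + Y(-5)) = √((-1913 - 1*(-2277)) + (-1 + 2*(-5))) = √((-1913 + 2277) + (-1 - 10)) = √(364 - 11) = √353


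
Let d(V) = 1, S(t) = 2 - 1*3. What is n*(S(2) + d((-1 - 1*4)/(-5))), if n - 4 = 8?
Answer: 0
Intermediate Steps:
S(t) = -1 (S(t) = 2 - 3 = -1)
n = 12 (n = 4 + 8 = 12)
n*(S(2) + d((-1 - 1*4)/(-5))) = 12*(-1 + 1) = 12*0 = 0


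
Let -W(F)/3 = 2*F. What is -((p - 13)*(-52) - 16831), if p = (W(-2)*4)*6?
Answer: 31131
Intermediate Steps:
W(F) = -6*F
p = 288 (p = (-6*(-2)*4)*6 = (12*4)*6 = 48*6 = 288)
-((p - 13)*(-52) - 16831) = -((288 - 13)*(-52) - 16831) = -(275*(-52) - 16831) = -(-14300 - 16831) = -1*(-31131) = 31131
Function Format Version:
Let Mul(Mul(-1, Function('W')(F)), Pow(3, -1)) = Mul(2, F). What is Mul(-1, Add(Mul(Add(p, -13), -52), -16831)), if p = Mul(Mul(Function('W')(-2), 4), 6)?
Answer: 31131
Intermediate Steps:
Function('W')(F) = Mul(-6, F) (Function('W')(F) = Mul(-3, Mul(2, F)) = Mul(-6, F))
p = 288 (p = Mul(Mul(Mul(-6, -2), 4), 6) = Mul(Mul(12, 4), 6) = Mul(48, 6) = 288)
Mul(-1, Add(Mul(Add(p, -13), -52), -16831)) = Mul(-1, Add(Mul(Add(288, -13), -52), -16831)) = Mul(-1, Add(Mul(275, -52), -16831)) = Mul(-1, Add(-14300, -16831)) = Mul(-1, -31131) = 31131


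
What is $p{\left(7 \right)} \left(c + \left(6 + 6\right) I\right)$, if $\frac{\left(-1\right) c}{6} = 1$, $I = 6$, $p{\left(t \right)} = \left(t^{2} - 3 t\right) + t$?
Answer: $2310$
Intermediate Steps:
$p{\left(t \right)} = t^{2} - 2 t$
$c = -6$ ($c = \left(-6\right) 1 = -6$)
$p{\left(7 \right)} \left(c + \left(6 + 6\right) I\right) = 7 \left(-2 + 7\right) \left(-6 + \left(6 + 6\right) 6\right) = 7 \cdot 5 \left(-6 + 12 \cdot 6\right) = 35 \left(-6 + 72\right) = 35 \cdot 66 = 2310$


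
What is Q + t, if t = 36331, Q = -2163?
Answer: 34168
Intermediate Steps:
Q + t = -2163 + 36331 = 34168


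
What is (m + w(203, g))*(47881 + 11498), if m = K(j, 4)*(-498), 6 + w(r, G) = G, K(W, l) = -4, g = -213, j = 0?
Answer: 105278967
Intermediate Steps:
w(r, G) = -6 + G
m = 1992 (m = -4*(-498) = 1992)
(m + w(203, g))*(47881 + 11498) = (1992 + (-6 - 213))*(47881 + 11498) = (1992 - 219)*59379 = 1773*59379 = 105278967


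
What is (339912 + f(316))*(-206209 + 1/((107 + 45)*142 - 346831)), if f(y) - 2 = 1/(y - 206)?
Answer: -1253870454101937792/17888585 ≈ -7.0093e+10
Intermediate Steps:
f(y) = 2 + 1/(-206 + y) (f(y) = 2 + 1/(y - 206) = 2 + 1/(-206 + y))
(339912 + f(316))*(-206209 + 1/((107 + 45)*142 - 346831)) = (339912 + (-411 + 2*316)/(-206 + 316))*(-206209 + 1/((107 + 45)*142 - 346831)) = (339912 + (-411 + 632)/110)*(-206209 + 1/(152*142 - 346831)) = (339912 + (1/110)*221)*(-206209 + 1/(21584 - 346831)) = (339912 + 221/110)*(-206209 + 1/(-325247)) = 37390541*(-206209 - 1/325247)/110 = (37390541/110)*(-67068858624/325247) = -1253870454101937792/17888585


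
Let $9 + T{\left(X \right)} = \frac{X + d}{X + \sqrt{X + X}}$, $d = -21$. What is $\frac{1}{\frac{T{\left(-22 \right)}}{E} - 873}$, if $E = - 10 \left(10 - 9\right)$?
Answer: $- \frac{46056340}{40173986029} + \frac{860 i \sqrt{11}}{40173986029} \approx -0.0011464 + 7.0999 \cdot 10^{-8} i$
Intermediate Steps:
$T{\left(X \right)} = -9 + \frac{-21 + X}{X + \sqrt{2} \sqrt{X}}$ ($T{\left(X \right)} = -9 + \frac{X - 21}{X + \sqrt{X + X}} = -9 + \frac{-21 + X}{X + \sqrt{2 X}} = -9 + \frac{-21 + X}{X + \sqrt{2} \sqrt{X}}$)
$E = -10$ ($E = \left(-10\right) 1 = -10$)
$\frac{1}{\frac{T{\left(-22 \right)}}{E} - 873} = \frac{1}{\frac{\frac{1}{-22 + \sqrt{2} \sqrt{-22}} \left(-21 - -176 - 9 \sqrt{2} \sqrt{-22}\right)}{-10} - 873} = \frac{1}{\frac{-21 + 176 - 9 \sqrt{2} i \sqrt{22}}{-22 + \sqrt{2} i \sqrt{22}} \left(- \frac{1}{10}\right) - 873} = \frac{1}{\frac{-21 + 176 - 18 i \sqrt{11}}{-22 + 2 i \sqrt{11}} \left(- \frac{1}{10}\right) - 873} = \frac{1}{\frac{155 - 18 i \sqrt{11}}{-22 + 2 i \sqrt{11}} \left(- \frac{1}{10}\right) - 873} = \frac{1}{- \frac{155 - 18 i \sqrt{11}}{10 \left(-22 + 2 i \sqrt{11}\right)} - 873} = \frac{1}{-873 - \frac{155 - 18 i \sqrt{11}}{10 \left(-22 + 2 i \sqrt{11}\right)}}$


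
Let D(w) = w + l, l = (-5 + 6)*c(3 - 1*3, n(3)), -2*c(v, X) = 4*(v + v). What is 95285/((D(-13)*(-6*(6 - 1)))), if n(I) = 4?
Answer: 19057/78 ≈ 244.32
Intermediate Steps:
c(v, X) = -4*v (c(v, X) = -2*(v + v) = -2*2*v = -4*v)
l = 0 (l = (-5 + 6)*(-4*(3 - 1*3)) = 1*(-4*(3 - 3)) = 1*(-4*0) = 1*0 = 0)
D(w) = w (D(w) = w + 0 = w)
95285/((D(-13)*(-6*(6 - 1)))) = 95285/((-(-78)*(6 - 1))) = 95285/((-(-78)*5)) = 95285/((-13*(-30))) = 95285/390 = 95285*(1/390) = 19057/78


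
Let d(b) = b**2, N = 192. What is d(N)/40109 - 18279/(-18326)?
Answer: 1408722075/735037534 ≈ 1.9165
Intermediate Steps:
d(N)/40109 - 18279/(-18326) = 192**2/40109 - 18279/(-18326) = 36864*(1/40109) - 18279*(-1/18326) = 36864/40109 + 18279/18326 = 1408722075/735037534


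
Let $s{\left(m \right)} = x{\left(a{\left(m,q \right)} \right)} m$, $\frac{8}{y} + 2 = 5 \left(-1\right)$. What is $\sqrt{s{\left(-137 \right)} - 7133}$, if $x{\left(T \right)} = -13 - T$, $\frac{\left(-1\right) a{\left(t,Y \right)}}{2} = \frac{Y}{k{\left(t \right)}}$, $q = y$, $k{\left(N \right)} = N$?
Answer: $\frac{2 i \sqrt{65590}}{7} \approx 73.173 i$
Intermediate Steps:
$y = - \frac{8}{7}$ ($y = \frac{8}{-2 + 5 \left(-1\right)} = \frac{8}{-2 - 5} = \frac{8}{-7} = 8 \left(- \frac{1}{7}\right) = - \frac{8}{7} \approx -1.1429$)
$q = - \frac{8}{7} \approx -1.1429$
$a{\left(t,Y \right)} = - \frac{2 Y}{t}$ ($a{\left(t,Y \right)} = - 2 \frac{Y}{t} = - \frac{2 Y}{t}$)
$s{\left(m \right)} = m \left(-13 - \frac{16}{7 m}\right)$ ($s{\left(m \right)} = \left(-13 - \left(-2\right) \left(- \frac{8}{7}\right) \frac{1}{m}\right) m = \left(-13 - \frac{16}{7 m}\right) m = m \left(-13 - \frac{16}{7 m}\right)$)
$\sqrt{s{\left(-137 \right)} - 7133} = \sqrt{\left(- \frac{16}{7} - -1781\right) - 7133} = \sqrt{\left(- \frac{16}{7} + 1781\right) - 7133} = \sqrt{\frac{12451}{7} - 7133} = \sqrt{- \frac{37480}{7}} = \frac{2 i \sqrt{65590}}{7}$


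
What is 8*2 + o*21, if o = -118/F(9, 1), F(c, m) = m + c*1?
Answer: -1159/5 ≈ -231.80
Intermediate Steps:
F(c, m) = c + m (F(c, m) = m + c = c + m)
o = -59/5 (o = -118/(9 + 1) = -118/10 = -118*1/10 = -59/5 ≈ -11.800)
8*2 + o*21 = 8*2 - 59/5*21 = 16 - 1239/5 = -1159/5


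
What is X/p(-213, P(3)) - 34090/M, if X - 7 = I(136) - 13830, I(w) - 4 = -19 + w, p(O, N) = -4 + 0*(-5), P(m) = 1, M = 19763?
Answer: 135328133/39526 ≈ 3423.8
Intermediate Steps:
p(O, N) = -4 (p(O, N) = -4 + 0 = -4)
I(w) = -15 + w (I(w) = 4 + (-19 + w) = -15 + w)
X = -13702 (X = 7 + ((-15 + 136) - 13830) = 7 + (121 - 13830) = 7 - 13709 = -13702)
X/p(-213, P(3)) - 34090/M = -13702/(-4) - 34090/19763 = -13702*(-¼) - 34090*1/19763 = 6851/2 - 34090/19763 = 135328133/39526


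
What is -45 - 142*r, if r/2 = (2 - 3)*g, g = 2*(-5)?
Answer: -2885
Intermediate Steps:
g = -10
r = 20 (r = 2*((2 - 3)*(-10)) = 2*(-1*(-10)) = 2*10 = 20)
-45 - 142*r = -45 - 142*20 = -45 - 2840 = -2885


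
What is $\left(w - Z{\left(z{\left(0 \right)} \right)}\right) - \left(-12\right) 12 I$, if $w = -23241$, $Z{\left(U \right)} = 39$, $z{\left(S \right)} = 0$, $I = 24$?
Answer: $-19824$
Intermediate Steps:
$\left(w - Z{\left(z{\left(0 \right)} \right)}\right) - \left(-12\right) 12 I = \left(-23241 - 39\right) - \left(-12\right) 12 \cdot 24 = \left(-23241 - 39\right) - \left(-144\right) 24 = -23280 - -3456 = -23280 + 3456 = -19824$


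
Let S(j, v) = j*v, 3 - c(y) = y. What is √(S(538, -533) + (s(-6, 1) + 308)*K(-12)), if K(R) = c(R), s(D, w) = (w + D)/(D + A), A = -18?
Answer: 3*I*√501566/4 ≈ 531.16*I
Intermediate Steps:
c(y) = 3 - y
s(D, w) = (D + w)/(-18 + D) (s(D, w) = (w + D)/(D - 18) = (D + w)/(-18 + D))
K(R) = 3 - R
√(S(538, -533) + (s(-6, 1) + 308)*K(-12)) = √(538*(-533) + ((-6 + 1)/(-18 - 6) + 308)*(3 - 1*(-12))) = √(-286754 + (-5/(-24) + 308)*(3 + 12)) = √(-286754 + (-1/24*(-5) + 308)*15) = √(-286754 + (5/24 + 308)*15) = √(-286754 + (7397/24)*15) = √(-286754 + 36985/8) = √(-2257047/8) = 3*I*√501566/4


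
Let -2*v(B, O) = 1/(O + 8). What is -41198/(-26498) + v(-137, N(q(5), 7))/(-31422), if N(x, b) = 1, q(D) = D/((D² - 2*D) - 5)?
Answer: 11650725253/7493581404 ≈ 1.5548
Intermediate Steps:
q(D) = D/(-5 + D² - 2*D)
v(B, O) = -1/(2*(8 + O)) (v(B, O) = -1/(2*(O + 8)) = -1/(2*(8 + O)))
-41198/(-26498) + v(-137, N(q(5), 7))/(-31422) = -41198/(-26498) - 1/(16 + 2*1)/(-31422) = -41198*(-1/26498) - 1/(16 + 2)*(-1/31422) = 20599/13249 - 1/18*(-1/31422) = 20599/13249 + 1/565596 = 11650725253/7493581404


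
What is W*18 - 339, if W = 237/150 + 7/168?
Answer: -30981/100 ≈ -309.81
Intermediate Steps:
W = 973/600 (W = 237*(1/150) + 7*(1/168) = 79/50 + 1/24 = 973/600 ≈ 1.6217)
W*18 - 339 = (973/600)*18 - 339 = 2919/100 - 339 = -30981/100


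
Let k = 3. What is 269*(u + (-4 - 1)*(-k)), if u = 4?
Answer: 5111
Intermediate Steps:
269*(u + (-4 - 1)*(-k)) = 269*(4 + (-4 - 1)*(-1*3)) = 269*(4 - 5*(-3)) = 269*(4 + 15) = 269*19 = 5111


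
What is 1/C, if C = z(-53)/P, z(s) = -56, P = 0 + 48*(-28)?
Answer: 24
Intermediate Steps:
P = -1344 (P = 0 - 1344 = -1344)
C = 1/24 (C = -56/(-1344) = -56*(-1/1344) = 1/24 ≈ 0.041667)
1/C = 1/(1/24) = 24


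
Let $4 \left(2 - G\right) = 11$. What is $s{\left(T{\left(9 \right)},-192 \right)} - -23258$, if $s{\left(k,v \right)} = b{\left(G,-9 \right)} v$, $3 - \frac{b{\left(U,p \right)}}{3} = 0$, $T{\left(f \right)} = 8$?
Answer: $21530$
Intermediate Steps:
$G = - \frac{3}{4}$ ($G = 2 - \frac{11}{4} = - \frac{3}{4} \approx -0.75$)
$b{\left(U,p \right)} = 9$ ($b{\left(U,p \right)} = 9 - 0 = 9 + 0 = 9$)
$s{\left(k,v \right)} = 9 v$
$s{\left(T{\left(9 \right)},-192 \right)} - -23258 = 9 \left(-192\right) - -23258 = -1728 + 23258 = 21530$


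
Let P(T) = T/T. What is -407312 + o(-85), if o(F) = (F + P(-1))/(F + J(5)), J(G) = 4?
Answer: -10997396/27 ≈ -4.0731e+5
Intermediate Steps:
P(T) = 1
o(F) = (1 + F)/(4 + F) (o(F) = (F + 1)/(F + 4) = (1 + F)/(4 + F))
-407312 + o(-85) = -407312 + (1 - 85)/(4 - 85) = -407312 - 84/(-81) = -407312 - 1/81*(-84) = -407312 + 28/27 = -10997396/27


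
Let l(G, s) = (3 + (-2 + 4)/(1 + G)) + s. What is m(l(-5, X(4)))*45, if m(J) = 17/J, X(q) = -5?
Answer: -306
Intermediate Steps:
l(G, s) = 3 + s + 2/(1 + G) (l(G, s) = (3 + 2/(1 + G)) + s = 3 + s + 2/(1 + G))
m(l(-5, X(4)))*45 = (17/(((5 - 5 + 3*(-5) - 5*(-5))/(1 - 5))))*45 = (17/(((5 - 5 - 15 + 25)/(-4))))*45 = (17/((-1/4*10)))*45 = (17/(-5/2))*45 = (17*(-2/5))*45 = -34/5*45 = -306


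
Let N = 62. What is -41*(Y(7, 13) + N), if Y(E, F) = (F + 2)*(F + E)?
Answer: -14842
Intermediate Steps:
Y(E, F) = (2 + F)*(E + F)
-41*(Y(7, 13) + N) = -41*((13² + 2*7 + 2*13 + 7*13) + 62) = -41*((169 + 14 + 26 + 91) + 62) = -41*(300 + 62) = -41*362 = -14842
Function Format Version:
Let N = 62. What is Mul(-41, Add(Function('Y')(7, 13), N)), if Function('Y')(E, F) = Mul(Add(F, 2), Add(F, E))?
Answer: -14842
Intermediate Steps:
Function('Y')(E, F) = Mul(Add(2, F), Add(E, F))
Mul(-41, Add(Function('Y')(7, 13), N)) = Mul(-41, Add(Add(Pow(13, 2), Mul(2, 7), Mul(2, 13), Mul(7, 13)), 62)) = Mul(-41, Add(Add(169, 14, 26, 91), 62)) = Mul(-41, Add(300, 62)) = Mul(-41, 362) = -14842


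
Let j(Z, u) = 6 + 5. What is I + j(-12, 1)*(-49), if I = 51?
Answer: -488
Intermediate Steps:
j(Z, u) = 11
I + j(-12, 1)*(-49) = 51 + 11*(-49) = 51 - 539 = -488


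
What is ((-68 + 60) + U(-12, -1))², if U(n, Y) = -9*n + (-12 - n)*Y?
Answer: 10000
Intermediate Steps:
U(n, Y) = -9*n + Y*(-12 - n)
((-68 + 60) + U(-12, -1))² = ((-68 + 60) + (-12*(-1) - 9*(-12) - 1*(-1)*(-12)))² = (-8 + (12 + 108 - 12))² = (-8 + 108)² = 100² = 10000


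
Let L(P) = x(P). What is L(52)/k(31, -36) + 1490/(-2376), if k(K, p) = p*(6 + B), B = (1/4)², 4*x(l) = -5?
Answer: -71605/115236 ≈ -0.62138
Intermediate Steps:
x(l) = -5/4 (x(l) = (¼)*(-5) = -5/4)
L(P) = -5/4
B = 1/16 (B = (¼)² = 1/16 ≈ 0.062500)
k(K, p) = 97*p/16 (k(K, p) = p*(6 + 1/16) = p*(97/16) = 97*p/16)
L(52)/k(31, -36) + 1490/(-2376) = -5/(4*((97/16)*(-36))) + 1490/(-2376) = -5/(4*(-873/4)) + 1490*(-1/2376) = -5/4*(-4/873) - 745/1188 = 5/873 - 745/1188 = -71605/115236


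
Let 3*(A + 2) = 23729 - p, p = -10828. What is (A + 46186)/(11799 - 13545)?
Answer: -57703/1746 ≈ -33.049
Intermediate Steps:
A = 11517 (A = -2 + (23729 - 1*(-10828))/3 = -2 + (23729 + 10828)/3 = -2 + (1/3)*34557 = -2 + 11519 = 11517)
(A + 46186)/(11799 - 13545) = (11517 + 46186)/(11799 - 13545) = 57703/(-1746) = 57703*(-1/1746) = -57703/1746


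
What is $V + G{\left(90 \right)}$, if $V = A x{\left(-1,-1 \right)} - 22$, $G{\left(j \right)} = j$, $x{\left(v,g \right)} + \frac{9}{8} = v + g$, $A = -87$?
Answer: $\frac{2719}{8} \approx 339.88$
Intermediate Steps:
$x{\left(v,g \right)} = - \frac{9}{8} + g + v$ ($x{\left(v,g \right)} = - \frac{9}{8} + \left(v + g\right) = - \frac{9}{8} + \left(g + v\right) = - \frac{9}{8} + g + v$)
$V = \frac{1999}{8}$ ($V = - 87 \left(- \frac{9}{8} - 1 - 1\right) - 22 = \left(-87\right) \left(- \frac{25}{8}\right) - 22 = \frac{2175}{8} - 22 = \frac{1999}{8} \approx 249.88$)
$V + G{\left(90 \right)} = \frac{1999}{8} + 90 = \frac{2719}{8}$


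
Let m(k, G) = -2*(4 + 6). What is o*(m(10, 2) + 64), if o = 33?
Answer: 1452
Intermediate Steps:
m(k, G) = -20 (m(k, G) = -2*10 = -20)
o*(m(10, 2) + 64) = 33*(-20 + 64) = 33*44 = 1452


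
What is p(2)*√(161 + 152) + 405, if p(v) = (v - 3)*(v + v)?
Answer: 405 - 4*√313 ≈ 334.23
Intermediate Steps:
p(v) = 2*v*(-3 + v) (p(v) = (-3 + v)*(2*v) = 2*v*(-3 + v))
p(2)*√(161 + 152) + 405 = (2*2*(-3 + 2))*√(161 + 152) + 405 = (2*2*(-1))*√313 + 405 = -4*√313 + 405 = 405 - 4*√313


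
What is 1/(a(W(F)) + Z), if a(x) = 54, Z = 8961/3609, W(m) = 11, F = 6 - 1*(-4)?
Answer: 1203/67949 ≈ 0.017704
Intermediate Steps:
F = 10 (F = 6 + 4 = 10)
Z = 2987/1203 (Z = 8961*(1/3609) = 2987/1203 ≈ 2.4830)
1/(a(W(F)) + Z) = 1/(54 + 2987/1203) = 1/(67949/1203) = 1203/67949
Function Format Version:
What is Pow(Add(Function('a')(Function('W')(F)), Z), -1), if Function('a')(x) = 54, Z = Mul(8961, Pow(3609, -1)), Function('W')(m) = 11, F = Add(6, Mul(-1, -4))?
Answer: Rational(1203, 67949) ≈ 0.017704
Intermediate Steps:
F = 10 (F = Add(6, 4) = 10)
Z = Rational(2987, 1203) (Z = Mul(8961, Rational(1, 3609)) = Rational(2987, 1203) ≈ 2.4830)
Pow(Add(Function('a')(Function('W')(F)), Z), -1) = Pow(Add(54, Rational(2987, 1203)), -1) = Pow(Rational(67949, 1203), -1) = Rational(1203, 67949)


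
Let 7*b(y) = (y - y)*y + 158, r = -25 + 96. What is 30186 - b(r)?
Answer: 211144/7 ≈ 30163.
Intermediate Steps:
r = 71
b(y) = 158/7 (b(y) = ((y - y)*y + 158)/7 = (0*y + 158)/7 = (0 + 158)/7 = (1/7)*158 = 158/7)
30186 - b(r) = 30186 - 1*158/7 = 30186 - 158/7 = 211144/7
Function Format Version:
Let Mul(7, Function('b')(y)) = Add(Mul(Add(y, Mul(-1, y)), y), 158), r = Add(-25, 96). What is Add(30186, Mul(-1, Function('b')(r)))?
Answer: Rational(211144, 7) ≈ 30163.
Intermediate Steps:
r = 71
Function('b')(y) = Rational(158, 7) (Function('b')(y) = Mul(Rational(1, 7), Add(Mul(Add(y, Mul(-1, y)), y), 158)) = Mul(Rational(1, 7), Add(Mul(0, y), 158)) = Mul(Rational(1, 7), Add(0, 158)) = Mul(Rational(1, 7), 158) = Rational(158, 7))
Add(30186, Mul(-1, Function('b')(r))) = Add(30186, Mul(-1, Rational(158, 7))) = Add(30186, Rational(-158, 7)) = Rational(211144, 7)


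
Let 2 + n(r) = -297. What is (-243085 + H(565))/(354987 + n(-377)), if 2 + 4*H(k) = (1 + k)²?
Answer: -325993/709376 ≈ -0.45955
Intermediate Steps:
H(k) = -½ + (1 + k)²/4
n(r) = -299 (n(r) = -2 - 297 = -299)
(-243085 + H(565))/(354987 + n(-377)) = (-243085 + (-½ + (1 + 565)²/4))/(354987 - 299) = (-243085 + (-½ + (¼)*566²))/354688 = (-243085 + (-½ + (¼)*320356))*(1/354688) = (-243085 + (-½ + 80089))*(1/354688) = (-243085 + 160177/2)*(1/354688) = -325993/2*1/354688 = -325993/709376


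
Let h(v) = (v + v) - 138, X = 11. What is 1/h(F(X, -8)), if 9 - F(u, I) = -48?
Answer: -1/24 ≈ -0.041667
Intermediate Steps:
F(u, I) = 57 (F(u, I) = 9 - 1*(-48) = 9 + 48 = 57)
h(v) = -138 + 2*v (h(v) = 2*v - 138 = -138 + 2*v)
1/h(F(X, -8)) = 1/(-138 + 2*57) = 1/(-138 + 114) = 1/(-24) = -1/24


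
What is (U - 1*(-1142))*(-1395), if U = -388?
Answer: -1051830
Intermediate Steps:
(U - 1*(-1142))*(-1395) = (-388 - 1*(-1142))*(-1395) = (-388 + 1142)*(-1395) = 754*(-1395) = -1051830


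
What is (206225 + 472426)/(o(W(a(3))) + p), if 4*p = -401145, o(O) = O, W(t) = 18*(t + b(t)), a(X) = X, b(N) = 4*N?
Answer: -904868/133355 ≈ -6.7854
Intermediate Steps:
W(t) = 90*t (W(t) = 18*(t + 4*t) = 18*(5*t) = 90*t)
p = -401145/4 (p = (¼)*(-401145) = -401145/4 ≈ -1.0029e+5)
(206225 + 472426)/(o(W(a(3))) + p) = (206225 + 472426)/(90*3 - 401145/4) = 678651/(270 - 401145/4) = 678651/(-400065/4) = 678651*(-4/400065) = -904868/133355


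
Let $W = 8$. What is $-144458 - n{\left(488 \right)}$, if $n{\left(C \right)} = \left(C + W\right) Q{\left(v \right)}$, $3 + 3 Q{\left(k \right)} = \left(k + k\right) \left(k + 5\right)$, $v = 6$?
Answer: $-165786$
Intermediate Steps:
$Q{\left(k \right)} = -1 + \frac{2 k \left(5 + k\right)}{3}$ ($Q{\left(k \right)} = -1 + \frac{\left(k + k\right) \left(k + 5\right)}{3} = -1 + \frac{2 k \left(5 + k\right)}{3}$)
$n{\left(C \right)} = 344 + 43 C$ ($n{\left(C \right)} = \left(C + 8\right) \left(-1 + \frac{2 \cdot 6^{2}}{3} + \frac{10}{3} \cdot 6\right) = \left(8 + C\right) \left(-1 + \frac{2}{3} \cdot 36 + 20\right) = \left(8 + C\right) \left(-1 + 24 + 20\right) = \left(8 + C\right) 43 = 344 + 43 C$)
$-144458 - n{\left(488 \right)} = -144458 - \left(344 + 43 \cdot 488\right) = -144458 - \left(344 + 20984\right) = -144458 - 21328 = -165786$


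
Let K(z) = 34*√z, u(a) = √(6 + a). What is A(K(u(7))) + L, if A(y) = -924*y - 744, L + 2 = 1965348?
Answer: 1964602 - 31416*13^(¼) ≈ 1.9049e+6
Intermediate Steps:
L = 1965346 (L = -2 + 1965348 = 1965346)
A(y) = -744 - 924*y
A(K(u(7))) + L = (-744 - 31416*√(√(6 + 7))) + 1965346 = (-744 - 31416*√(√13)) + 1965346 = (-744 - 31416*13^(¼)) + 1965346 = 1964602 - 31416*13^(¼)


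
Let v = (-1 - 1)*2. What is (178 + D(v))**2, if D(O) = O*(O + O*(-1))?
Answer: 31684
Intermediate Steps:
v = -4 (v = -2*2 = -4)
D(O) = 0 (D(O) = O*(O - O) = O*0 = 0)
(178 + D(v))**2 = (178 + 0)**2 = 178**2 = 31684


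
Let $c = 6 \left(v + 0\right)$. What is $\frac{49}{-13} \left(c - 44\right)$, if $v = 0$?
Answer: $\frac{2156}{13} \approx 165.85$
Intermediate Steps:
$c = 0$ ($c = 6 \left(0 + 0\right) = 6 \cdot 0 = 0$)
$\frac{49}{-13} \left(c - 44\right) = \frac{49}{-13} \left(0 - 44\right) = 49 \left(- \frac{1}{13}\right) \left(-44\right) = \left(- \frac{49}{13}\right) \left(-44\right) = \frac{2156}{13}$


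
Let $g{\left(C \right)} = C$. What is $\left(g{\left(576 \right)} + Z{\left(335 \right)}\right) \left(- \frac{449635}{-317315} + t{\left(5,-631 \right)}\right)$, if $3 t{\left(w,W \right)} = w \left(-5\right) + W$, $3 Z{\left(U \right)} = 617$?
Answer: $- \frac{96993765715}{571167} \approx -1.6982 \cdot 10^{5}$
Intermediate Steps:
$Z{\left(U \right)} = \frac{617}{3}$ ($Z{\left(U \right)} = \frac{1}{3} \cdot 617 = \frac{617}{3}$)
$t{\left(w,W \right)} = - \frac{5 w}{3} + \frac{W}{3}$ ($t{\left(w,W \right)} = \frac{w \left(-5\right) + W}{3} = \frac{- 5 w + W}{3} = \frac{W - 5 w}{3} = - \frac{5 w}{3} + \frac{W}{3}$)
$\left(g{\left(576 \right)} + Z{\left(335 \right)}\right) \left(- \frac{449635}{-317315} + t{\left(5,-631 \right)}\right) = \left(576 + \frac{617}{3}\right) \left(- \frac{449635}{-317315} + \left(\left(- \frac{5}{3}\right) 5 + \frac{1}{3} \left(-631\right)\right)\right) = \frac{2345 \left(\left(-449635\right) \left(- \frac{1}{317315}\right) - \frac{656}{3}\right)}{3} = \frac{2345 \left(\frac{89927}{63463} - \frac{656}{3}\right)}{3} = \frac{2345}{3} \left(- \frac{41361947}{190389}\right) = - \frac{96993765715}{571167}$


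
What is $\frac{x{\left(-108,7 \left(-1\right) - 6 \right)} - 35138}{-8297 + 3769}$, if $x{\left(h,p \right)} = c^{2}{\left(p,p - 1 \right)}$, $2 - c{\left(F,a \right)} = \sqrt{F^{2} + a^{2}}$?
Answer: $\frac{34769}{4528} + \frac{\sqrt{365}}{1132} \approx 7.6955$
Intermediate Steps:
$c{\left(F,a \right)} = 2 - \sqrt{F^{2} + a^{2}}$
$x{\left(h,p \right)} = \left(2 - \sqrt{p^{2} + \left(-1 + p\right)^{2}}\right)^{2}$ ($x{\left(h,p \right)} = \left(2 - \sqrt{p^{2} + \left(p - 1\right)^{2}}\right)^{2} = \left(2 - \sqrt{p^{2} + \left(-1 + p\right)^{2}}\right)^{2}$)
$\frac{x{\left(-108,7 \left(-1\right) - 6 \right)} - 35138}{-8297 + 3769} = \frac{\left(-2 + \sqrt{\left(7 \left(-1\right) - 6\right)^{2} + \left(-1 + \left(7 \left(-1\right) - 6\right)\right)^{2}}\right)^{2} - 35138}{-8297 + 3769} = \frac{\left(-2 + \sqrt{\left(-7 - 6\right)^{2} + \left(-1 - 13\right)^{2}}\right)^{2} - 35138}{-4528} = \left(\left(-2 + \sqrt{\left(-13\right)^{2} + \left(-1 - 13\right)^{2}}\right)^{2} - 35138\right) \left(- \frac{1}{4528}\right) = \left(\left(-2 + \sqrt{169 + \left(-14\right)^{2}}\right)^{2} - 35138\right) \left(- \frac{1}{4528}\right) = \left(\left(-2 + \sqrt{169 + 196}\right)^{2} - 35138\right) \left(- \frac{1}{4528}\right) = \left(\left(-2 + \sqrt{365}\right)^{2} - 35138\right) \left(- \frac{1}{4528}\right) = \left(-35138 + \left(-2 + \sqrt{365}\right)^{2}\right) \left(- \frac{1}{4528}\right) = \frac{17569}{2264} - \frac{\left(-2 + \sqrt{365}\right)^{2}}{4528}$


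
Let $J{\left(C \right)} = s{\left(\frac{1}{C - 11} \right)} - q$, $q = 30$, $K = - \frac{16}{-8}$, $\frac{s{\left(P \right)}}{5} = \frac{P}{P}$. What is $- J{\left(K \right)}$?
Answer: $25$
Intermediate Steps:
$s{\left(P \right)} = 5$ ($s{\left(P \right)} = 5 \frac{P}{P} = 5 \cdot 1 = 5$)
$K = 2$ ($K = \left(-16\right) \left(- \frac{1}{8}\right) = 2$)
$J{\left(C \right)} = -25$ ($J{\left(C \right)} = 5 - 30 = -25$)
$- J{\left(K \right)} = \left(-1\right) \left(-25\right) = 25$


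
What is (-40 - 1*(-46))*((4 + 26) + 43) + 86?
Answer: 524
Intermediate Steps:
(-40 - 1*(-46))*((4 + 26) + 43) + 86 = (-40 + 46)*(30 + 43) + 86 = 6*73 + 86 = 438 + 86 = 524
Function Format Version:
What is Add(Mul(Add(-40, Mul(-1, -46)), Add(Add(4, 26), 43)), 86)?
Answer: 524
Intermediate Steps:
Add(Mul(Add(-40, Mul(-1, -46)), Add(Add(4, 26), 43)), 86) = Add(Mul(Add(-40, 46), Add(30, 43)), 86) = Add(Mul(6, 73), 86) = Add(438, 86) = 524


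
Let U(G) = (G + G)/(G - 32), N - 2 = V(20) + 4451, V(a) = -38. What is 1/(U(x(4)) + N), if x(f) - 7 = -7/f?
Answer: 107/472363 ≈ 0.00022652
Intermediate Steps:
x(f) = 7 - 7/f
N = 4415 (N = 2 + (-38 + 4451) = 2 + 4413 = 4415)
U(G) = 2*G/(-32 + G) (U(G) = (2*G)/(-32 + G) = 2*G/(-32 + G))
1/(U(x(4)) + N) = 1/(2*(7 - 7/4)/(-32 + (7 - 7/4)) + 4415) = 1/(2*(21/4)/(-32 + 21/4) + 4415) = 1/(2*(21/4)/(-107/4) + 4415) = 1/(2*(21/4)*(-4/107) + 4415) = 1/(-42/107 + 4415) = 1/(472363/107) = 107/472363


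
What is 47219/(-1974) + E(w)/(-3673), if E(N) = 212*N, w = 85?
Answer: -209006867/7250502 ≈ -28.827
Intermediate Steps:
47219/(-1974) + E(w)/(-3673) = 47219/(-1974) + (212*85)/(-3673) = 47219*(-1/1974) + 18020*(-1/3673) = -47219/1974 - 18020/3673 = -209006867/7250502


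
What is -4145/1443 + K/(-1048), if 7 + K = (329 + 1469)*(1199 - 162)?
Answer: -2694844877/1512264 ≈ -1782.0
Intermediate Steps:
K = 1864519 (K = -7 + (329 + 1469)*(1199 - 162) = -7 + 1798*1037 = -7 + 1864526 = 1864519)
-4145/1443 + K/(-1048) = -4145/1443 + 1864519/(-1048) = -4145*1/1443 + 1864519*(-1/1048) = -4145/1443 - 1864519/1048 = -2694844877/1512264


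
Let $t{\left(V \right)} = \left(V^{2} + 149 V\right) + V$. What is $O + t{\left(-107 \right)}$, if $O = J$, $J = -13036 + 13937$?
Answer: $-3700$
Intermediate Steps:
$J = 901$
$O = 901$
$t{\left(V \right)} = V^{2} + 150 V$
$O + t{\left(-107 \right)} = 901 - 107 \left(150 - 107\right) = 901 - 4601 = -3700$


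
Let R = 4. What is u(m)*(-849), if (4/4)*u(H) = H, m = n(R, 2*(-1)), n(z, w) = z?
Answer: -3396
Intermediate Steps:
m = 4
u(H) = H
u(m)*(-849) = 4*(-849) = -3396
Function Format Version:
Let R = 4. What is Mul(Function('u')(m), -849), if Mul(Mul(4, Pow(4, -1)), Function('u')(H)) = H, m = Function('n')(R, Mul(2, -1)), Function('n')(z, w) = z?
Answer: -3396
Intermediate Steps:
m = 4
Function('u')(H) = H
Mul(Function('u')(m), -849) = Mul(4, -849) = -3396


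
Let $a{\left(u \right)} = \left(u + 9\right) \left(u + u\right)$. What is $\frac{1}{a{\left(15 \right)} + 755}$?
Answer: $\frac{1}{1475} \approx 0.00067797$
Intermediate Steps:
$a{\left(u \right)} = 2 u \left(9 + u\right)$ ($a{\left(u \right)} = \left(9 + u\right) 2 u = 2 u \left(9 + u\right)$)
$\frac{1}{a{\left(15 \right)} + 755} = \frac{1}{2 \cdot 15 \left(9 + 15\right) + 755} = \frac{1}{2 \cdot 15 \cdot 24 + 755} = \frac{1}{720 + 755} = \frac{1}{1475}$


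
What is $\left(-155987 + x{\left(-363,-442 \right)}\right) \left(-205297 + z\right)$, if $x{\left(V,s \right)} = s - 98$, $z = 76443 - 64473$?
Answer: $30260895329$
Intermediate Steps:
$z = 11970$ ($z = 76443 - 64473 = 11970$)
$x{\left(V,s \right)} = -98 + s$ ($x{\left(V,s \right)} = s - 98 = -98 + s$)
$\left(-155987 + x{\left(-363,-442 \right)}\right) \left(-205297 + z\right) = \left(-155987 - 540\right) \left(-205297 + 11970\right) = \left(-155987 - 540\right) \left(-193327\right) = \left(-156527\right) \left(-193327\right) = 30260895329$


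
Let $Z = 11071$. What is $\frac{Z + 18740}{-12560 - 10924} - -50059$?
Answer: $\frac{20623785}{412} \approx 50058.0$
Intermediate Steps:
$\frac{Z + 18740}{-12560 - 10924} - -50059 = \frac{11071 + 18740}{-12560 - 10924} - -50059 = \frac{29811}{-23484} + 50059 = 29811 \left(- \frac{1}{23484}\right) + 50059 = - \frac{523}{412} + 50059 = \frac{20623785}{412}$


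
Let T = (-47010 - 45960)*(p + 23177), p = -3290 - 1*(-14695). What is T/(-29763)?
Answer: 357232060/3307 ≈ 1.0802e+5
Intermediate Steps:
p = 11405 (p = -3290 + 14695 = 11405)
T = -3215088540 (T = (-47010 - 45960)*(11405 + 23177) = -92970*34582 = -3215088540)
T/(-29763) = -3215088540/(-29763) = -3215088540*(-1/29763) = 357232060/3307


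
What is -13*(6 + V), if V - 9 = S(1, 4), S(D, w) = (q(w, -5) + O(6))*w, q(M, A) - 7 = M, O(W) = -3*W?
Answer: 169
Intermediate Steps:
q(M, A) = 7 + M
S(D, w) = w*(-11 + w) (S(D, w) = ((7 + w) - 3*6)*w = ((7 + w) - 18)*w = (-11 + w)*w = w*(-11 + w))
V = -19 (V = 9 + 4*(-11 + 4) = 9 + 4*(-7) = 9 - 28 = -19)
-13*(6 + V) = -13*(6 - 19) = -13*(-13) = 169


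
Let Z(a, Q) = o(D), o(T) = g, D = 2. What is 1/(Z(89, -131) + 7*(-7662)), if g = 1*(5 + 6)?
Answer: -1/53623 ≈ -1.8649e-5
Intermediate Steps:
g = 11 (g = 1*11 = 11)
o(T) = 11
Z(a, Q) = 11
1/(Z(89, -131) + 7*(-7662)) = 1/(11 + 7*(-7662)) = 1/(11 - 53634) = 1/(-53623) = -1/53623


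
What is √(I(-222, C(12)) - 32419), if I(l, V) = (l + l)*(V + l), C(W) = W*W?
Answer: √2213 ≈ 47.043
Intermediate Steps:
C(W) = W²
I(l, V) = 2*l*(V + l) (I(l, V) = (2*l)*(V + l) = 2*l*(V + l))
√(I(-222, C(12)) - 32419) = √(2*(-222)*(12² - 222) - 32419) = √(2*(-222)*(144 - 222) - 32419) = √(2*(-222)*(-78) - 32419) = √(34632 - 32419) = √2213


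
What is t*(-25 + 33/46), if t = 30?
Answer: -16755/23 ≈ -728.48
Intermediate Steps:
t*(-25 + 33/46) = 30*(-25 + 33/46) = 30*(-1117/46) = -16755/23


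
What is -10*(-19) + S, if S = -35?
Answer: 155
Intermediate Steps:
-10*(-19) + S = -10*(-19) - 35 = 190 - 35 = 155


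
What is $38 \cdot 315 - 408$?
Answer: $11562$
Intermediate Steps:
$38 \cdot 315 - 408 = 11970 - 408 = 11562$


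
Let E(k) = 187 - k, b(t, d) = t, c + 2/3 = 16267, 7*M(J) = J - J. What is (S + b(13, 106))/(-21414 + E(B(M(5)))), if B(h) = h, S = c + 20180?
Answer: -109378/63681 ≈ -1.7176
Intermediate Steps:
M(J) = 0 (M(J) = (J - J)/7 = (⅐)*0 = 0)
c = 48799/3 (c = -⅔ + 16267 = 48799/3 ≈ 16266.)
S = 109339/3 (S = 48799/3 + 20180 = 109339/3 ≈ 36446.)
(S + b(13, 106))/(-21414 + E(B(M(5)))) = (109339/3 + 13)/(-21414 + (187 - 1*0)) = 109378/(3*(-21414 + (187 + 0))) = 109378/(3*(-21414 + 187)) = (109378/3)/(-21227) = (109378/3)*(-1/21227) = -109378/63681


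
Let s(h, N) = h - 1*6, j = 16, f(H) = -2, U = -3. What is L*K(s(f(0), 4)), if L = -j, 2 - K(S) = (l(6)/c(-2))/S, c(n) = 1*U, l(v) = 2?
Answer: -92/3 ≈ -30.667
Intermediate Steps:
c(n) = -3 (c(n) = 1*(-3) = -3)
s(h, N) = -6 + h (s(h, N) = h - 6 = -6 + h)
K(S) = 2 + 2/(3*S) (K(S) = 2 - 2/(-3)/S = 2 - 2*(-1/3)/S = 2 - (-2)/(3*S) = 2 + 2/(3*S))
L = -16 (L = -1*16 = -16)
L*K(s(f(0), 4)) = -16*(2 + 2/(3*(-6 - 2))) = -16*(2 + (2/3)/(-8)) = -16*(2 + (2/3)*(-1/8)) = -16*(2 - 1/12) = -16*23/12 = -92/3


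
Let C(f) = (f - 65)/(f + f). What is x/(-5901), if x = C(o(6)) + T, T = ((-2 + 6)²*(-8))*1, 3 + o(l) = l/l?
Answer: 445/23604 ≈ 0.018853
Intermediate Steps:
o(l) = -2 (o(l) = -3 + l/l = -3 + 1 = -2)
C(f) = (-65 + f)/(2*f) (C(f) = (-65 + f)/((2*f)) = (-65 + f)*(1/(2*f)) = (-65 + f)/(2*f))
T = -128 (T = (4²*(-8))*1 = (16*(-8))*1 = -128*1 = -128)
x = -445/4 (x = (½)*(-65 - 2)/(-2) - 128 = (½)*(-½)*(-67) - 128 = 67/4 - 128 = -445/4 ≈ -111.25)
x/(-5901) = -445/4/(-5901) = -445/4*(-1/5901) = 445/23604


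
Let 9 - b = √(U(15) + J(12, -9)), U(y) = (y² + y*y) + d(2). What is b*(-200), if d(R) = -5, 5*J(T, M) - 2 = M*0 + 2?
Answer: -1800 + 40*√11145 ≈ 2422.8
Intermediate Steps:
J(T, M) = ⅘ (J(T, M) = ⅖ + (M*0 + 2)/5 = ⅖ + (0 + 2)/5 = ⅖ + (⅕)*2 = ⅖ + ⅖ = ⅘)
U(y) = -5 + 2*y² (U(y) = (y² + y*y) - 5 = (y² + y²) - 5 = 2*y² - 5 = -5 + 2*y²)
b = 9 - √11145/5 (b = 9 - √((-5 + 2*15²) + ⅘) = 9 - √((-5 + 2*225) + ⅘) = 9 - √((-5 + 450) + ⅘) = 9 - √(445 + ⅘) = 9 - √(2229/5) = 9 - √11145/5 ≈ -12.114)
b*(-200) = (9 - √11145/5)*(-200) = -1800 + 40*√11145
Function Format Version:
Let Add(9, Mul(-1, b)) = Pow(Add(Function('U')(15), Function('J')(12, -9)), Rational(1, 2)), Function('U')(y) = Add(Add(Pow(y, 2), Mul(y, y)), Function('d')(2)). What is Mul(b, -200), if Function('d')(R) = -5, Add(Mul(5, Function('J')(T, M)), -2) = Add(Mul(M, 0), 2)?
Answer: Add(-1800, Mul(40, Pow(11145, Rational(1, 2)))) ≈ 2422.8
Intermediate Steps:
Function('J')(T, M) = Rational(4, 5) (Function('J')(T, M) = Add(Rational(2, 5), Mul(Rational(1, 5), Add(Mul(M, 0), 2))) = Add(Rational(2, 5), Mul(Rational(1, 5), Add(0, 2))) = Add(Rational(2, 5), Mul(Rational(1, 5), 2)) = Add(Rational(2, 5), Rational(2, 5)) = Rational(4, 5))
Function('U')(y) = Add(-5, Mul(2, Pow(y, 2))) (Function('U')(y) = Add(Add(Pow(y, 2), Mul(y, y)), -5) = Add(Add(Pow(y, 2), Pow(y, 2)), -5) = Add(Mul(2, Pow(y, 2)), -5) = Add(-5, Mul(2, Pow(y, 2))))
b = Add(9, Mul(Rational(-1, 5), Pow(11145, Rational(1, 2)))) (b = Add(9, Mul(-1, Pow(Add(Add(-5, Mul(2, Pow(15, 2))), Rational(4, 5)), Rational(1, 2)))) = Add(9, Mul(-1, Pow(Add(Add(-5, Mul(2, 225)), Rational(4, 5)), Rational(1, 2)))) = Add(9, Mul(-1, Pow(Add(Add(-5, 450), Rational(4, 5)), Rational(1, 2)))) = Add(9, Mul(-1, Pow(Add(445, Rational(4, 5)), Rational(1, 2)))) = Add(9, Mul(-1, Pow(Rational(2229, 5), Rational(1, 2)))) = Add(9, Mul(-1, Mul(Rational(1, 5), Pow(11145, Rational(1, 2))))) = Add(9, Mul(Rational(-1, 5), Pow(11145, Rational(1, 2)))) ≈ -12.114)
Mul(b, -200) = Mul(Add(9, Mul(Rational(-1, 5), Pow(11145, Rational(1, 2)))), -200) = Add(-1800, Mul(40, Pow(11145, Rational(1, 2))))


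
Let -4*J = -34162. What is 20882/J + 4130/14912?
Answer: 346664649/127355936 ≈ 2.7220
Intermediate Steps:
J = 17081/2 (J = -¼*(-34162) = 17081/2 ≈ 8540.5)
20882/J + 4130/14912 = 20882/(17081/2) + 4130/14912 = 20882*(2/17081) + 4130*(1/14912) = 41764/17081 + 2065/7456 = 346664649/127355936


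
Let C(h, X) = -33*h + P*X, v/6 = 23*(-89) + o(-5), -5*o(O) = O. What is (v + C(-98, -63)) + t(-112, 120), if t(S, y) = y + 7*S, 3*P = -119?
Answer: -7207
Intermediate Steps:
P = -119/3 (P = (⅓)*(-119) = -119/3 ≈ -39.667)
o(O) = -O/5
v = -12276 (v = 6*(23*(-89) - ⅕*(-5)) = 6*(-2047 + 1) = 6*(-2046) = -12276)
C(h, X) = -33*h - 119*X/3
(v + C(-98, -63)) + t(-112, 120) = (-12276 + (-33*(-98) - 119/3*(-63))) + (120 + 7*(-112)) = (-12276 + (3234 + 2499)) + (120 - 784) = (-12276 + 5733) - 664 = -6543 - 664 = -7207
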